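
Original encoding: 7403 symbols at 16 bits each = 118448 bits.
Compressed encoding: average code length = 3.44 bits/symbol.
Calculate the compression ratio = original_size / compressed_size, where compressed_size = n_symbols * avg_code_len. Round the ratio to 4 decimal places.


original_size = n_symbols * orig_bits = 7403 * 16 = 118448 bits
compressed_size = n_symbols * avg_code_len = 7403 * 3.44 = 25466.32 bits
ratio = original_size / compressed_size = 118448 / 25466.32 = 4.6512

Compression ratio = 4.6512


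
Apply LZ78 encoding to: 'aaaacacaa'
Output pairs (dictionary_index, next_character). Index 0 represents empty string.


LZ78 encoding steps:
Dictionary: {0: ''}
Step 1: w='' (idx 0), next='a' -> output (0, 'a'), add 'a' as idx 1
Step 2: w='a' (idx 1), next='a' -> output (1, 'a'), add 'aa' as idx 2
Step 3: w='a' (idx 1), next='c' -> output (1, 'c'), add 'ac' as idx 3
Step 4: w='ac' (idx 3), next='a' -> output (3, 'a'), add 'aca' as idx 4
Step 5: w='a' (idx 1), end of input -> output (1, '')


Encoded: [(0, 'a'), (1, 'a'), (1, 'c'), (3, 'a'), (1, '')]


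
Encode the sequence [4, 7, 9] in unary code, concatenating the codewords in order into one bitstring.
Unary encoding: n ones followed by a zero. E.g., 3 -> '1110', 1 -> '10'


Encode each number as n ones followed by a terminating 0:
  4 -> 11110 (5 bits)
  7 -> 11111110 (8 bits)
  9 -> 1111111110 (10 bits)
Total length = 5 + 8 + 10 = 23 bits.

Unary([4, 7, 9]) = 11110111111101111111110 (23 bits)


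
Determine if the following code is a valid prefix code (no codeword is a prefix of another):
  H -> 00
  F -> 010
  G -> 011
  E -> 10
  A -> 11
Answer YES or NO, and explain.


Checking each pair (does one codeword prefix another?):
  H='00' vs F='010': no prefix
  H='00' vs G='011': no prefix
  H='00' vs E='10': no prefix
  H='00' vs A='11': no prefix
  F='010' vs H='00': no prefix
  F='010' vs G='011': no prefix
  F='010' vs E='10': no prefix
  F='010' vs A='11': no prefix
  G='011' vs H='00': no prefix
  G='011' vs F='010': no prefix
  G='011' vs E='10': no prefix
  G='011' vs A='11': no prefix
  E='10' vs H='00': no prefix
  E='10' vs F='010': no prefix
  E='10' vs G='011': no prefix
  E='10' vs A='11': no prefix
  A='11' vs H='00': no prefix
  A='11' vs F='010': no prefix
  A='11' vs G='011': no prefix
  A='11' vs E='10': no prefix
No violation found over all pairs.

YES -- this is a valid prefix code. No codeword is a prefix of any other codeword.


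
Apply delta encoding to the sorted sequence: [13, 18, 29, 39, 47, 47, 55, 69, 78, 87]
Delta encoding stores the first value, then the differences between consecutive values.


First value: 13
Deltas:
  18 - 13 = 5
  29 - 18 = 11
  39 - 29 = 10
  47 - 39 = 8
  47 - 47 = 0
  55 - 47 = 8
  69 - 55 = 14
  78 - 69 = 9
  87 - 78 = 9


Delta encoded: [13, 5, 11, 10, 8, 0, 8, 14, 9, 9]


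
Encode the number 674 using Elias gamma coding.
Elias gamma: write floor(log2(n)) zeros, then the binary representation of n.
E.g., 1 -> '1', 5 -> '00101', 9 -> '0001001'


num_bits = floor(log2(674)) + 1 = 10
leading_zeros = num_bits - 1 = 9
binary(674) = 1010100010

Elias gamma(674) = '000000000' + '1010100010' = 0000000001010100010 (19 bits)


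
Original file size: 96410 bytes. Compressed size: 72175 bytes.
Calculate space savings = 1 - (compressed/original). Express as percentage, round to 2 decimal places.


ratio = compressed/original = 72175/96410 = 0.748626
savings = 1 - ratio = 1 - 0.748626 = 0.251374
as a percentage: 0.251374 * 100 = 25.14%

Space savings = 1 - 72175/96410 = 25.14%


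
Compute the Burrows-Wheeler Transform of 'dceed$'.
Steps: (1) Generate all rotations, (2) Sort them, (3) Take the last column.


Rotations (sorted):
  0: $dceed -> last char: d
  1: ceed$d -> last char: d
  2: d$dcee -> last char: e
  3: dceed$ -> last char: $
  4: ed$dce -> last char: e
  5: eed$dc -> last char: c


BWT = dde$ec


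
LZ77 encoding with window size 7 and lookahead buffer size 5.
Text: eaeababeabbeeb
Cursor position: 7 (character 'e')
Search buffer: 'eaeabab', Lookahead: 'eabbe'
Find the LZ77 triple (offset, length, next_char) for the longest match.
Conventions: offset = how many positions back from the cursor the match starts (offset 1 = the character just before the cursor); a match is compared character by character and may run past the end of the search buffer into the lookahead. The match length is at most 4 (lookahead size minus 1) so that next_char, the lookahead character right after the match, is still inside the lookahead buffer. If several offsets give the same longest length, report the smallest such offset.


Try each offset into the search buffer:
  offset=1 (pos 6, char 'b'): match length 0
  offset=2 (pos 5, char 'a'): match length 0
  offset=3 (pos 4, char 'b'): match length 0
  offset=4 (pos 3, char 'a'): match length 0
  offset=5 (pos 2, char 'e'): match length 3
  offset=6 (pos 1, char 'a'): match length 0
  offset=7 (pos 0, char 'e'): match length 2
Longest match has length 3 at offset 5.
next_char = character at position 7 + 3 = 10 -> 'b'

Best match: offset=5, length=3 (matching 'eab' starting at position 2)
LZ77 triple: (5, 3, 'b')


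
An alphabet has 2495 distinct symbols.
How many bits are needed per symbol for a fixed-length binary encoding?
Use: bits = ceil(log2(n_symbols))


log2(2495) = 11.2848
Bracket: 2^11 = 2048 < 2495 <= 2^12 = 4096
So ceil(log2(2495)) = 12

bits = ceil(log2(2495)) = ceil(11.2848) = 12 bits


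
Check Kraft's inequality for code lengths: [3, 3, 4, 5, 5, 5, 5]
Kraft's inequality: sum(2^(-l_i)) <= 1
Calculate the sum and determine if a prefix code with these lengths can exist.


Sum = 2^(-3) + 2^(-3) + 2^(-4) + 2^(-5) + 2^(-5) + 2^(-5) + 2^(-5)
    = 0.125 + 0.125 + 0.0625 + 0.03125 + 0.03125 + 0.03125 + 0.03125
    = 14/32 = 0.4375
Since 0.4375 <= 1, Kraft's inequality IS satisfied.
A prefix code with these lengths CAN exist.

Kraft sum = 0.4375. Satisfied.


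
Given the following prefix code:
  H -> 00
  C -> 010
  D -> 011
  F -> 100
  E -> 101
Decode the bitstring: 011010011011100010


Decoding step by step:
Bits 011 -> D
Bits 010 -> C
Bits 011 -> D
Bits 011 -> D
Bits 100 -> F
Bits 010 -> C


Decoded message: DCDDFC


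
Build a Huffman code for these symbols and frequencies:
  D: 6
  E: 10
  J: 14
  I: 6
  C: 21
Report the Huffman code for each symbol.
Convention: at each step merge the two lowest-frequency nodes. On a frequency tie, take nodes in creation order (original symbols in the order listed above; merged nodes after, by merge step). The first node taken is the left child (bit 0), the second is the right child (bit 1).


Huffman tree construction:
Step 1: Merge D(6) + I(6) = 12
Step 2: Merge E(10) + (D+I)(12) = 22
Step 3: Merge J(14) + C(21) = 35
Step 4: Merge (E+(D+I))(22) + (J+C)(35) = 57
Read each symbol's code off the tree from the root (left child = 0, right child = 1).

Codes:
  D: 010 (length 3)
  E: 00 (length 2)
  J: 10 (length 2)
  I: 011 (length 3)
  C: 11 (length 2)
Average code length: 126/57 = 2.2105 bits/symbol


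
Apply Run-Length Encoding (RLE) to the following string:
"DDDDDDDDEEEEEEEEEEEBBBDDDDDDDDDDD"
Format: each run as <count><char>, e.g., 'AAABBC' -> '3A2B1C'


Scanning runs left to right:
  i=0: run of 'D' x 8 -> '8D'
  i=8: run of 'E' x 11 -> '11E'
  i=19: run of 'B' x 3 -> '3B'
  i=22: run of 'D' x 11 -> '11D'

RLE = 8D11E3B11D


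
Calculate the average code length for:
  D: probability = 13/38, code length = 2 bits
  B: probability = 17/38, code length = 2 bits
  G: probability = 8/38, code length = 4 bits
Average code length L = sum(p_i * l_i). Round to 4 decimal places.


Weighted contributions p_i * l_i:
  D: (13/38) * 2 = 26/38
  B: (17/38) * 2 = 34/38
  G: (8/38) * 4 = 32/38
Sum = (26 + 34 + 32)/38 = 92/38

L = 92/38 = 2.4211 bits/symbol


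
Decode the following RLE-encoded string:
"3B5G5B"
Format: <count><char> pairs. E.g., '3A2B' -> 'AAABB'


Expanding each <count><char> pair:
  3B -> 'BBB'
  5G -> 'GGGGG'
  5B -> 'BBBBB'

Decoded = BBBGGGGGBBBBB


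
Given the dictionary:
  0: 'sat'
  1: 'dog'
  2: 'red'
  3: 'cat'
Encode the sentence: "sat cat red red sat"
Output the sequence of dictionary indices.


Look up each word in the dictionary:
  'sat' -> 0
  'cat' -> 3
  'red' -> 2
  'red' -> 2
  'sat' -> 0

Encoded: [0, 3, 2, 2, 0]


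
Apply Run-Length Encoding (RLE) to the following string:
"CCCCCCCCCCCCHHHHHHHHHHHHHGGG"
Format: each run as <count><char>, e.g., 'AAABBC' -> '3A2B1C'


Scanning runs left to right:
  i=0: run of 'C' x 12 -> '12C'
  i=12: run of 'H' x 13 -> '13H'
  i=25: run of 'G' x 3 -> '3G'

RLE = 12C13H3G


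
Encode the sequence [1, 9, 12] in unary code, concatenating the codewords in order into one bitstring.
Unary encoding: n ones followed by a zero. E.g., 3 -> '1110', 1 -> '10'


Encode each number as n ones followed by a terminating 0:
  1 -> 10 (2 bits)
  9 -> 1111111110 (10 bits)
  12 -> 1111111111110 (13 bits)
Total length = 2 + 10 + 13 = 25 bits.

Unary([1, 9, 12]) = 1011111111101111111111110 (25 bits)


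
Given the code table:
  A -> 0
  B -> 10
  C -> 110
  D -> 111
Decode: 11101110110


Decoding:
111 -> D
0 -> A
111 -> D
0 -> A
110 -> C


Result: DADAC


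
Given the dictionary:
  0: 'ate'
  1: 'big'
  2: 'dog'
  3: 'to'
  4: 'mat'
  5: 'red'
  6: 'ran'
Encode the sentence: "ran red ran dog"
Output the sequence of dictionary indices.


Look up each word in the dictionary:
  'ran' -> 6
  'red' -> 5
  'ran' -> 6
  'dog' -> 2

Encoded: [6, 5, 6, 2]


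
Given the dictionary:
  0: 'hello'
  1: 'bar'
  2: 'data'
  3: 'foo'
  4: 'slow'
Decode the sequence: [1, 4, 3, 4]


Look up each index in the dictionary:
  1 -> 'bar'
  4 -> 'slow'
  3 -> 'foo'
  4 -> 'slow'

Decoded: "bar slow foo slow"


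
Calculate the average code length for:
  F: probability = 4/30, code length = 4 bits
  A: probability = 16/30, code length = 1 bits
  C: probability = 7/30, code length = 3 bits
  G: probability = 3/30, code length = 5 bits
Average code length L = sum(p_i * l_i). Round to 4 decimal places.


Weighted contributions p_i * l_i:
  F: (4/30) * 4 = 16/30
  A: (16/30) * 1 = 16/30
  C: (7/30) * 3 = 21/30
  G: (3/30) * 5 = 15/30
Sum = (16 + 16 + 21 + 15)/30 = 68/30

L = 68/30 = 2.2667 bits/symbol


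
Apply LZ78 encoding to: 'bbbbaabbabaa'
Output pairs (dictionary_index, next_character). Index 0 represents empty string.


LZ78 encoding steps:
Dictionary: {0: ''}
Step 1: w='' (idx 0), next='b' -> output (0, 'b'), add 'b' as idx 1
Step 2: w='b' (idx 1), next='b' -> output (1, 'b'), add 'bb' as idx 2
Step 3: w='b' (idx 1), next='a' -> output (1, 'a'), add 'ba' as idx 3
Step 4: w='' (idx 0), next='a' -> output (0, 'a'), add 'a' as idx 4
Step 5: w='bb' (idx 2), next='a' -> output (2, 'a'), add 'bba' as idx 5
Step 6: w='ba' (idx 3), next='a' -> output (3, 'a'), add 'baa' as idx 6


Encoded: [(0, 'b'), (1, 'b'), (1, 'a'), (0, 'a'), (2, 'a'), (3, 'a')]


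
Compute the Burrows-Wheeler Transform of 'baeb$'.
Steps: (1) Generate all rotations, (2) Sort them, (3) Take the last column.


Rotations (sorted):
  0: $baeb -> last char: b
  1: aeb$b -> last char: b
  2: b$bae -> last char: e
  3: baeb$ -> last char: $
  4: eb$ba -> last char: a


BWT = bbe$a


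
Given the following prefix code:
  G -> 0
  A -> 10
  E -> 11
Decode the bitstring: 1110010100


Decoding step by step:
Bits 11 -> E
Bits 10 -> A
Bits 0 -> G
Bits 10 -> A
Bits 10 -> A
Bits 0 -> G


Decoded message: EAGAAG


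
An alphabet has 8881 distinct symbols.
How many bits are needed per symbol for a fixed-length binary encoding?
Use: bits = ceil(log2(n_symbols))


log2(8881) = 13.1165
Bracket: 2^13 = 8192 < 8881 <= 2^14 = 16384
So ceil(log2(8881)) = 14

bits = ceil(log2(8881)) = ceil(13.1165) = 14 bits


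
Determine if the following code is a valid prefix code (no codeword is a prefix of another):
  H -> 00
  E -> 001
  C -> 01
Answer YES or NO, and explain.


Checking each pair (does one codeword prefix another?):
  H='00' vs E='001': prefix -- VIOLATION

NO -- this is NOT a valid prefix code. H (00) is a prefix of E (001).


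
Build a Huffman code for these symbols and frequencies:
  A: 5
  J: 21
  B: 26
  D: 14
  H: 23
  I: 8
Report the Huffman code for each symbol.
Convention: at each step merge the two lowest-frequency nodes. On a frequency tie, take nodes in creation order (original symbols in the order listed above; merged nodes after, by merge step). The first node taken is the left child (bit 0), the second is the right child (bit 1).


Huffman tree construction:
Step 1: Merge A(5) + I(8) = 13
Step 2: Merge (A+I)(13) + D(14) = 27
Step 3: Merge J(21) + H(23) = 44
Step 4: Merge B(26) + ((A+I)+D)(27) = 53
Step 5: Merge (J+H)(44) + (B+((A+I)+D))(53) = 97
Read each symbol's code off the tree from the root (left child = 0, right child = 1).

Codes:
  A: 1100 (length 4)
  J: 00 (length 2)
  B: 10 (length 2)
  D: 111 (length 3)
  H: 01 (length 2)
  I: 1101 (length 4)
Average code length: 234/97 = 2.4124 bits/symbol


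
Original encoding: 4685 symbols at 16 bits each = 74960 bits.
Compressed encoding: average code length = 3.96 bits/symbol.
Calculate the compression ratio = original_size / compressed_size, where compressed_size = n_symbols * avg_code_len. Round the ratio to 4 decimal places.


original_size = n_symbols * orig_bits = 4685 * 16 = 74960 bits
compressed_size = n_symbols * avg_code_len = 4685 * 3.96 = 18552.6 bits
ratio = original_size / compressed_size = 74960 / 18552.6 = 4.0404

Compression ratio = 4.0404


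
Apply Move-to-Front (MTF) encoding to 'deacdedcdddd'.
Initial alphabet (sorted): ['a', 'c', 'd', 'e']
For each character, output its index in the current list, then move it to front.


MTF encoding:
'd': index 2 in ['a', 'c', 'd', 'e'] -> ['d', 'a', 'c', 'e']
'e': index 3 in ['d', 'a', 'c', 'e'] -> ['e', 'd', 'a', 'c']
'a': index 2 in ['e', 'd', 'a', 'c'] -> ['a', 'e', 'd', 'c']
'c': index 3 in ['a', 'e', 'd', 'c'] -> ['c', 'a', 'e', 'd']
'd': index 3 in ['c', 'a', 'e', 'd'] -> ['d', 'c', 'a', 'e']
'e': index 3 in ['d', 'c', 'a', 'e'] -> ['e', 'd', 'c', 'a']
'd': index 1 in ['e', 'd', 'c', 'a'] -> ['d', 'e', 'c', 'a']
'c': index 2 in ['d', 'e', 'c', 'a'] -> ['c', 'd', 'e', 'a']
'd': index 1 in ['c', 'd', 'e', 'a'] -> ['d', 'c', 'e', 'a']
'd': index 0 in ['d', 'c', 'e', 'a'] -> ['d', 'c', 'e', 'a']
'd': index 0 in ['d', 'c', 'e', 'a'] -> ['d', 'c', 'e', 'a']
'd': index 0 in ['d', 'c', 'e', 'a'] -> ['d', 'c', 'e', 'a']


Output: [2, 3, 2, 3, 3, 3, 1, 2, 1, 0, 0, 0]


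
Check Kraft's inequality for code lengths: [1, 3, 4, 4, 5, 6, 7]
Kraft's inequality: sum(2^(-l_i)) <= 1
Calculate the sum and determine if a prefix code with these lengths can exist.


Sum = 2^(-1) + 2^(-3) + 2^(-4) + 2^(-4) + 2^(-5) + 2^(-6) + 2^(-7)
    = 0.5 + 0.125 + 0.0625 + 0.0625 + 0.03125 + 0.015625 + 0.0078125
    = 103/128 = 0.8046875
Since 0.8046875 <= 1, Kraft's inequality IS satisfied.
A prefix code with these lengths CAN exist.

Kraft sum = 0.8046875. Satisfied.


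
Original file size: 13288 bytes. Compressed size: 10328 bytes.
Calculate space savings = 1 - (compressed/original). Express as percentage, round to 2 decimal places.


ratio = compressed/original = 10328/13288 = 0.777243
savings = 1 - ratio = 1 - 0.777243 = 0.222757
as a percentage: 0.222757 * 100 = 22.28%

Space savings = 1 - 10328/13288 = 22.28%


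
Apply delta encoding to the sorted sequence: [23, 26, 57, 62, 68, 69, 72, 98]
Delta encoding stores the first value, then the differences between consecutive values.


First value: 23
Deltas:
  26 - 23 = 3
  57 - 26 = 31
  62 - 57 = 5
  68 - 62 = 6
  69 - 68 = 1
  72 - 69 = 3
  98 - 72 = 26


Delta encoded: [23, 3, 31, 5, 6, 1, 3, 26]


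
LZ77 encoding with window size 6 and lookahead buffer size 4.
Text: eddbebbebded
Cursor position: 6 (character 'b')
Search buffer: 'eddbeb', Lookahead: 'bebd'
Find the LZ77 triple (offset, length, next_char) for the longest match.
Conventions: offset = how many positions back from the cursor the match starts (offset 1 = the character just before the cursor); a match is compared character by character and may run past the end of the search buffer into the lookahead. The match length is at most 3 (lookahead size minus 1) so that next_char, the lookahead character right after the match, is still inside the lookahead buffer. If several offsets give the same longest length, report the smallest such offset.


Try each offset into the search buffer:
  offset=1 (pos 5, char 'b'): match length 1
  offset=2 (pos 4, char 'e'): match length 0
  offset=3 (pos 3, char 'b'): match length 3
  offset=4 (pos 2, char 'd'): match length 0
  offset=5 (pos 1, char 'd'): match length 0
  offset=6 (pos 0, char 'e'): match length 0
Longest match has length 3 at offset 3.
next_char = character at position 6 + 3 = 9 -> 'd'

Best match: offset=3, length=3 (matching 'beb' starting at position 3)
LZ77 triple: (3, 3, 'd')


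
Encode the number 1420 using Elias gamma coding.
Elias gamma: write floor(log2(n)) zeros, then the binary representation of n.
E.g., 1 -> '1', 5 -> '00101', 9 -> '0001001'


num_bits = floor(log2(1420)) + 1 = 11
leading_zeros = num_bits - 1 = 10
binary(1420) = 10110001100

Elias gamma(1420) = '0000000000' + '10110001100' = 000000000010110001100 (21 bits)


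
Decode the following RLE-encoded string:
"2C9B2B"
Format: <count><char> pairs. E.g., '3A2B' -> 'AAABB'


Expanding each <count><char> pair:
  2C -> 'CC'
  9B -> 'BBBBBBBBB'
  2B -> 'BB'

Decoded = CCBBBBBBBBBBB


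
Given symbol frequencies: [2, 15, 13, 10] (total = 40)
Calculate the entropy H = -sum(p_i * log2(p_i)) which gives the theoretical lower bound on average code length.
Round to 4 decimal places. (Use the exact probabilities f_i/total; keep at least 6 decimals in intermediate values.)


Per-symbol terms -p_i * log2(p_i) with p_i = f_i/40:
  p = 2/40 = 0.050000: log2(p) = -4.321928, -p*log2(p) = 0.216096
  p = 15/40 = 0.375000: log2(p) = -1.415037, -p*log2(p) = 0.530639
  p = 13/40 = 0.325000: log2(p) = -1.621488, -p*log2(p) = 0.526984
  p = 10/40 = 0.250000: log2(p) = -2.000000, -p*log2(p) = 0.500000
H = 0.216096 + 0.530639 + 0.526984 + 0.500000 = 1.773719

H = 1.7737 bits/symbol


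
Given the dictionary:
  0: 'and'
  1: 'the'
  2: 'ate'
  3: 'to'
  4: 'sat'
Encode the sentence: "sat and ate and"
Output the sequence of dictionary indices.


Look up each word in the dictionary:
  'sat' -> 4
  'and' -> 0
  'ate' -> 2
  'and' -> 0

Encoded: [4, 0, 2, 0]


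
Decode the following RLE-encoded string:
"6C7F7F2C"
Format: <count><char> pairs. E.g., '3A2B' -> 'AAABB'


Expanding each <count><char> pair:
  6C -> 'CCCCCC'
  7F -> 'FFFFFFF'
  7F -> 'FFFFFFF'
  2C -> 'CC'

Decoded = CCCCCCFFFFFFFFFFFFFFCC


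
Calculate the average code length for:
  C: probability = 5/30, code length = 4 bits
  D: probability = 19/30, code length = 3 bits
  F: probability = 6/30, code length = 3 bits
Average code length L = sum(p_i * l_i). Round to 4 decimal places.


Weighted contributions p_i * l_i:
  C: (5/30) * 4 = 20/30
  D: (19/30) * 3 = 57/30
  F: (6/30) * 3 = 18/30
Sum = (20 + 57 + 18)/30 = 95/30

L = 95/30 = 3.1667 bits/symbol


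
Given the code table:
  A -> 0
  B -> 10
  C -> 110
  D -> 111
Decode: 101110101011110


Decoding:
10 -> B
111 -> D
0 -> A
10 -> B
10 -> B
111 -> D
10 -> B


Result: BDABBDB


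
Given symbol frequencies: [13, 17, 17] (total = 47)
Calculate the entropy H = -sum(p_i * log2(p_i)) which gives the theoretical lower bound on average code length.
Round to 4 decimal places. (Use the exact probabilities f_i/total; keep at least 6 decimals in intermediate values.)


Per-symbol terms -p_i * log2(p_i) with p_i = f_i/47:
  p = 13/47 = 0.276596: log2(p) = -1.854149, -p*log2(p) = 0.512850
  p = 17/47 = 0.361702: log2(p) = -1.467126, -p*log2(p) = 0.530663
  p = 17/47 = 0.361702: log2(p) = -1.467126, -p*log2(p) = 0.530663
H = 0.512850 + 0.530663 + 0.530663 = 1.574176

H = 1.5742 bits/symbol


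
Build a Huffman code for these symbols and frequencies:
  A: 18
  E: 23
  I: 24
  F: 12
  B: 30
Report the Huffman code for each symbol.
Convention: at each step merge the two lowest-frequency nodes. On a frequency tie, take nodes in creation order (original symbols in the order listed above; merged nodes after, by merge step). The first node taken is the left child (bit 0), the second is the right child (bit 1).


Huffman tree construction:
Step 1: Merge F(12) + A(18) = 30
Step 2: Merge E(23) + I(24) = 47
Step 3: Merge B(30) + (F+A)(30) = 60
Step 4: Merge (E+I)(47) + (B+(F+A))(60) = 107
Read each symbol's code off the tree from the root (left child = 0, right child = 1).

Codes:
  A: 111 (length 3)
  E: 00 (length 2)
  I: 01 (length 2)
  F: 110 (length 3)
  B: 10 (length 2)
Average code length: 244/107 = 2.2804 bits/symbol


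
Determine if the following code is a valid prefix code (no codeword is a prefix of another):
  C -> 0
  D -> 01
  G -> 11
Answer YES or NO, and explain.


Checking each pair (does one codeword prefix another?):
  C='0' vs D='01': prefix -- VIOLATION

NO -- this is NOT a valid prefix code. C (0) is a prefix of D (01).


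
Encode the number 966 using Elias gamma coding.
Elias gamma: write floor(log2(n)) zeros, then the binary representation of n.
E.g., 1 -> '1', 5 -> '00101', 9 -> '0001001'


num_bits = floor(log2(966)) + 1 = 10
leading_zeros = num_bits - 1 = 9
binary(966) = 1111000110

Elias gamma(966) = '000000000' + '1111000110' = 0000000001111000110 (19 bits)


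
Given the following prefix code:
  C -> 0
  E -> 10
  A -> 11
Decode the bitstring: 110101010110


Decoding step by step:
Bits 11 -> A
Bits 0 -> C
Bits 10 -> E
Bits 10 -> E
Bits 10 -> E
Bits 11 -> A
Bits 0 -> C


Decoded message: ACEEEAC


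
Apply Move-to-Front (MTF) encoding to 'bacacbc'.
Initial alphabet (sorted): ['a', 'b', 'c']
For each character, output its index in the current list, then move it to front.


MTF encoding:
'b': index 1 in ['a', 'b', 'c'] -> ['b', 'a', 'c']
'a': index 1 in ['b', 'a', 'c'] -> ['a', 'b', 'c']
'c': index 2 in ['a', 'b', 'c'] -> ['c', 'a', 'b']
'a': index 1 in ['c', 'a', 'b'] -> ['a', 'c', 'b']
'c': index 1 in ['a', 'c', 'b'] -> ['c', 'a', 'b']
'b': index 2 in ['c', 'a', 'b'] -> ['b', 'c', 'a']
'c': index 1 in ['b', 'c', 'a'] -> ['c', 'b', 'a']


Output: [1, 1, 2, 1, 1, 2, 1]


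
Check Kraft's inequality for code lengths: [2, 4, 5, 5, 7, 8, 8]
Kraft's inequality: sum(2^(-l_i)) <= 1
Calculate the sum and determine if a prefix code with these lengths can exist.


Sum = 2^(-2) + 2^(-4) + 2^(-5) + 2^(-5) + 2^(-7) + 2^(-8) + 2^(-8)
    = 0.25 + 0.0625 + 0.03125 + 0.03125 + 0.0078125 + 0.00390625 + 0.00390625
    = 100/256 = 0.390625
Since 0.390625 <= 1, Kraft's inequality IS satisfied.
A prefix code with these lengths CAN exist.

Kraft sum = 0.390625. Satisfied.


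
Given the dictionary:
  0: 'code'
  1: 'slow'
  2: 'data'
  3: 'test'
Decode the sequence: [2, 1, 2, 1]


Look up each index in the dictionary:
  2 -> 'data'
  1 -> 'slow'
  2 -> 'data'
  1 -> 'slow'

Decoded: "data slow data slow"


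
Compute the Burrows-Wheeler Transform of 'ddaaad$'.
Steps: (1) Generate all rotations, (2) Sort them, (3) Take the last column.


Rotations (sorted):
  0: $ddaaad -> last char: d
  1: aaad$dd -> last char: d
  2: aad$dda -> last char: a
  3: ad$ddaa -> last char: a
  4: d$ddaaa -> last char: a
  5: daaad$d -> last char: d
  6: ddaaad$ -> last char: $


BWT = ddaaad$


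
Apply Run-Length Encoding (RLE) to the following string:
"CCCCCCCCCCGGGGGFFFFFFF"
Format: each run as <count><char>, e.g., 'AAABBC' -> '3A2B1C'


Scanning runs left to right:
  i=0: run of 'C' x 10 -> '10C'
  i=10: run of 'G' x 5 -> '5G'
  i=15: run of 'F' x 7 -> '7F'

RLE = 10C5G7F


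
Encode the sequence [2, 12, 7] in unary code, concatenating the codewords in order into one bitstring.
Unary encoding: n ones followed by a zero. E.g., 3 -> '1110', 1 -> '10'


Encode each number as n ones followed by a terminating 0:
  2 -> 110 (3 bits)
  12 -> 1111111111110 (13 bits)
  7 -> 11111110 (8 bits)
Total length = 3 + 13 + 8 = 24 bits.

Unary([2, 12, 7]) = 110111111111111011111110 (24 bits)


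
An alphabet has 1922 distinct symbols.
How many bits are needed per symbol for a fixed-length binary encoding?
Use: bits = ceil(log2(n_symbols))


log2(1922) = 10.9084
Bracket: 2^10 = 1024 < 1922 <= 2^11 = 2048
So ceil(log2(1922)) = 11

bits = ceil(log2(1922)) = ceil(10.9084) = 11 bits


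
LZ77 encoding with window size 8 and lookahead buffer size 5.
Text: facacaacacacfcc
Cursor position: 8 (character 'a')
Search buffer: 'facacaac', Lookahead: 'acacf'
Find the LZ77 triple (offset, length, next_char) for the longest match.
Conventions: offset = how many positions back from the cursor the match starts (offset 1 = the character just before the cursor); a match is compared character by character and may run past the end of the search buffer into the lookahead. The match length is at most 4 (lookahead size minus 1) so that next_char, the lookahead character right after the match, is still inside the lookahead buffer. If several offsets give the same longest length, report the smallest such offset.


Try each offset into the search buffer:
  offset=1 (pos 7, char 'c'): match length 0
  offset=2 (pos 6, char 'a'): match length 4
  offset=3 (pos 5, char 'a'): match length 1
  offset=4 (pos 4, char 'c'): match length 0
  offset=5 (pos 3, char 'a'): match length 3
  offset=6 (pos 2, char 'c'): match length 0
  offset=7 (pos 1, char 'a'): match length 4
  offset=8 (pos 0, char 'f'): match length 0
Longest match has length 4, found at offsets 2, 7; take the smallest, offset 2.
next_char = character at position 8 + 4 = 12 -> 'f'

Best match: offset=2, length=4 (matching 'acac' starting at position 6)
LZ77 triple: (2, 4, 'f')


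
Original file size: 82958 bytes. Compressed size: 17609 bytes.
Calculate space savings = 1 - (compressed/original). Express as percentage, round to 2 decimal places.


ratio = compressed/original = 17609/82958 = 0.212264
savings = 1 - ratio = 1 - 0.212264 = 0.787736
as a percentage: 0.787736 * 100 = 78.77%

Space savings = 1 - 17609/82958 = 78.77%


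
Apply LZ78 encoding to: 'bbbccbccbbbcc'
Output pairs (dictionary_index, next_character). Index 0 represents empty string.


LZ78 encoding steps:
Dictionary: {0: ''}
Step 1: w='' (idx 0), next='b' -> output (0, 'b'), add 'b' as idx 1
Step 2: w='b' (idx 1), next='b' -> output (1, 'b'), add 'bb' as idx 2
Step 3: w='' (idx 0), next='c' -> output (0, 'c'), add 'c' as idx 3
Step 4: w='c' (idx 3), next='b' -> output (3, 'b'), add 'cb' as idx 4
Step 5: w='c' (idx 3), next='c' -> output (3, 'c'), add 'cc' as idx 5
Step 6: w='bb' (idx 2), next='b' -> output (2, 'b'), add 'bbb' as idx 6
Step 7: w='cc' (idx 5), end of input -> output (5, '')


Encoded: [(0, 'b'), (1, 'b'), (0, 'c'), (3, 'b'), (3, 'c'), (2, 'b'), (5, '')]


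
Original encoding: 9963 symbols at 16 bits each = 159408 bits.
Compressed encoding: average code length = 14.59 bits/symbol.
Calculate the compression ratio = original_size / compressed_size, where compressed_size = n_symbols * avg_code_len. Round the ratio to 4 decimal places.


original_size = n_symbols * orig_bits = 9963 * 16 = 159408 bits
compressed_size = n_symbols * avg_code_len = 9963 * 14.59 = 145360.17 bits
ratio = original_size / compressed_size = 159408 / 145360.17 = 1.0966

Compression ratio = 1.0966


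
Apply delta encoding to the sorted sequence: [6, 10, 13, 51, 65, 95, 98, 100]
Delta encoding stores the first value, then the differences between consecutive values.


First value: 6
Deltas:
  10 - 6 = 4
  13 - 10 = 3
  51 - 13 = 38
  65 - 51 = 14
  95 - 65 = 30
  98 - 95 = 3
  100 - 98 = 2


Delta encoded: [6, 4, 3, 38, 14, 30, 3, 2]


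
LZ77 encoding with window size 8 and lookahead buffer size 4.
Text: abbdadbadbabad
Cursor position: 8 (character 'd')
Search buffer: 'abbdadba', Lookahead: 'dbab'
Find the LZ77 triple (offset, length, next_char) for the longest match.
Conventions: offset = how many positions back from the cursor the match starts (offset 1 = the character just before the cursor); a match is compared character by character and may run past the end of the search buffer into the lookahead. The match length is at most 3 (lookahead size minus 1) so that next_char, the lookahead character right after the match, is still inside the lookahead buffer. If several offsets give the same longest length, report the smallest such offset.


Try each offset into the search buffer:
  offset=1 (pos 7, char 'a'): match length 0
  offset=2 (pos 6, char 'b'): match length 0
  offset=3 (pos 5, char 'd'): match length 3
  offset=4 (pos 4, char 'a'): match length 0
  offset=5 (pos 3, char 'd'): match length 1
  offset=6 (pos 2, char 'b'): match length 0
  offset=7 (pos 1, char 'b'): match length 0
  offset=8 (pos 0, char 'a'): match length 0
Longest match has length 3 at offset 3.
next_char = character at position 8 + 3 = 11 -> 'b'

Best match: offset=3, length=3 (matching 'dba' starting at position 5)
LZ77 triple: (3, 3, 'b')


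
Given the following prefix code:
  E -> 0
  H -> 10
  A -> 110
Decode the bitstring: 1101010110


Decoding step by step:
Bits 110 -> A
Bits 10 -> H
Bits 10 -> H
Bits 110 -> A


Decoded message: AHHA


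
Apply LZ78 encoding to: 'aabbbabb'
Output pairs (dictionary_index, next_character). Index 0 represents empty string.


LZ78 encoding steps:
Dictionary: {0: ''}
Step 1: w='' (idx 0), next='a' -> output (0, 'a'), add 'a' as idx 1
Step 2: w='a' (idx 1), next='b' -> output (1, 'b'), add 'ab' as idx 2
Step 3: w='' (idx 0), next='b' -> output (0, 'b'), add 'b' as idx 3
Step 4: w='b' (idx 3), next='a' -> output (3, 'a'), add 'ba' as idx 4
Step 5: w='b' (idx 3), next='b' -> output (3, 'b'), add 'bb' as idx 5


Encoded: [(0, 'a'), (1, 'b'), (0, 'b'), (3, 'a'), (3, 'b')]


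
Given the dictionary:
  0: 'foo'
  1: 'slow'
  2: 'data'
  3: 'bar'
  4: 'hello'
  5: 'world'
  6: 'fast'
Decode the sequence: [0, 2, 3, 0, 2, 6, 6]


Look up each index in the dictionary:
  0 -> 'foo'
  2 -> 'data'
  3 -> 'bar'
  0 -> 'foo'
  2 -> 'data'
  6 -> 'fast'
  6 -> 'fast'

Decoded: "foo data bar foo data fast fast"


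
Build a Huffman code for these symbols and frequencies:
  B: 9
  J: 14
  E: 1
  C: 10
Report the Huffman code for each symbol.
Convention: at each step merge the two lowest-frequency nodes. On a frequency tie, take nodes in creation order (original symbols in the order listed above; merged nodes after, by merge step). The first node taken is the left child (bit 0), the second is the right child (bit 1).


Huffman tree construction:
Step 1: Merge E(1) + B(9) = 10
Step 2: Merge C(10) + (E+B)(10) = 20
Step 3: Merge J(14) + (C+(E+B))(20) = 34
Read each symbol's code off the tree from the root (left child = 0, right child = 1).

Codes:
  B: 111 (length 3)
  J: 0 (length 1)
  E: 110 (length 3)
  C: 10 (length 2)
Average code length: 64/34 = 1.8824 bits/symbol


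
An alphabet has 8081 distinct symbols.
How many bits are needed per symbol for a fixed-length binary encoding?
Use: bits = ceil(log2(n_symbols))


log2(8081) = 12.9803
Bracket: 2^12 = 4096 < 8081 <= 2^13 = 8192
So ceil(log2(8081)) = 13

bits = ceil(log2(8081)) = ceil(12.9803) = 13 bits


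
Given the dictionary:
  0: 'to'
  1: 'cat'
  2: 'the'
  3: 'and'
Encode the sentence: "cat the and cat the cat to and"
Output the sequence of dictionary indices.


Look up each word in the dictionary:
  'cat' -> 1
  'the' -> 2
  'and' -> 3
  'cat' -> 1
  'the' -> 2
  'cat' -> 1
  'to' -> 0
  'and' -> 3

Encoded: [1, 2, 3, 1, 2, 1, 0, 3]


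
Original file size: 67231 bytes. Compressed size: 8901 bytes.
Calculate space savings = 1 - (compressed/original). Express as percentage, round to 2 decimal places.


ratio = compressed/original = 8901/67231 = 0.132394
savings = 1 - ratio = 1 - 0.132394 = 0.867606
as a percentage: 0.867606 * 100 = 86.76%

Space savings = 1 - 8901/67231 = 86.76%


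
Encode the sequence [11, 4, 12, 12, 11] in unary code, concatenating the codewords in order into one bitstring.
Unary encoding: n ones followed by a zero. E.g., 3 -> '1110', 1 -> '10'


Encode each number as n ones followed by a terminating 0:
  11 -> 111111111110 (12 bits)
  4 -> 11110 (5 bits)
  12 -> 1111111111110 (13 bits)
  12 -> 1111111111110 (13 bits)
  11 -> 111111111110 (12 bits)
Total length = 12 + 5 + 13 + 13 + 12 = 55 bits.

Unary([11, 4, 12, 12, 11]) = 1111111111101111011111111111101111111111110111111111110 (55 bits)


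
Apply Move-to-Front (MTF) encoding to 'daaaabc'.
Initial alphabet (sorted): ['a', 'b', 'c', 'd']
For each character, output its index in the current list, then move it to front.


MTF encoding:
'd': index 3 in ['a', 'b', 'c', 'd'] -> ['d', 'a', 'b', 'c']
'a': index 1 in ['d', 'a', 'b', 'c'] -> ['a', 'd', 'b', 'c']
'a': index 0 in ['a', 'd', 'b', 'c'] -> ['a', 'd', 'b', 'c']
'a': index 0 in ['a', 'd', 'b', 'c'] -> ['a', 'd', 'b', 'c']
'a': index 0 in ['a', 'd', 'b', 'c'] -> ['a', 'd', 'b', 'c']
'b': index 2 in ['a', 'd', 'b', 'c'] -> ['b', 'a', 'd', 'c']
'c': index 3 in ['b', 'a', 'd', 'c'] -> ['c', 'b', 'a', 'd']


Output: [3, 1, 0, 0, 0, 2, 3]


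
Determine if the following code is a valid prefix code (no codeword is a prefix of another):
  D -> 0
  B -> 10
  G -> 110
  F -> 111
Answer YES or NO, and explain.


Checking each pair (does one codeword prefix another?):
  D='0' vs B='10': no prefix
  D='0' vs G='110': no prefix
  D='0' vs F='111': no prefix
  B='10' vs D='0': no prefix
  B='10' vs G='110': no prefix
  B='10' vs F='111': no prefix
  G='110' vs D='0': no prefix
  G='110' vs B='10': no prefix
  G='110' vs F='111': no prefix
  F='111' vs D='0': no prefix
  F='111' vs B='10': no prefix
  F='111' vs G='110': no prefix
No violation found over all pairs.

YES -- this is a valid prefix code. No codeword is a prefix of any other codeword.


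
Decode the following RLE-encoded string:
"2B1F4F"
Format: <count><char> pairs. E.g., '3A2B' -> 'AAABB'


Expanding each <count><char> pair:
  2B -> 'BB'
  1F -> 'F'
  4F -> 'FFFF'

Decoded = BBFFFFF


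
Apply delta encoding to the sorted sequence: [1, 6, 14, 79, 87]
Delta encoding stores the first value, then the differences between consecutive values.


First value: 1
Deltas:
  6 - 1 = 5
  14 - 6 = 8
  79 - 14 = 65
  87 - 79 = 8


Delta encoded: [1, 5, 8, 65, 8]


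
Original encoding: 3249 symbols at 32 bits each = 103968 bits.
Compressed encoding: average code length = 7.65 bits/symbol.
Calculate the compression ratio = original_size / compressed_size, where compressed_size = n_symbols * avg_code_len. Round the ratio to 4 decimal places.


original_size = n_symbols * orig_bits = 3249 * 32 = 103968 bits
compressed_size = n_symbols * avg_code_len = 3249 * 7.65 = 24854.85 bits
ratio = original_size / compressed_size = 103968 / 24854.85 = 4.183

Compression ratio = 4.183


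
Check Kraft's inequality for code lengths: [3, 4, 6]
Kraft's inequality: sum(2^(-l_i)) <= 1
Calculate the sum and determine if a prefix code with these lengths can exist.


Sum = 2^(-3) + 2^(-4) + 2^(-6)
    = 0.125 + 0.0625 + 0.015625
    = 13/64 = 0.203125
Since 0.203125 <= 1, Kraft's inequality IS satisfied.
A prefix code with these lengths CAN exist.

Kraft sum = 0.203125. Satisfied.


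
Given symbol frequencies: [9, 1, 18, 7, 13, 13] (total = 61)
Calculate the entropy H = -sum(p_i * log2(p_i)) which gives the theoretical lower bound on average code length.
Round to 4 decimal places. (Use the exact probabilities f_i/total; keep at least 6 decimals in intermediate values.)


Per-symbol terms -p_i * log2(p_i) with p_i = f_i/61:
  p = 9/61 = 0.147541: log2(p) = -2.760812, -p*log2(p) = 0.407333
  p = 1/61 = 0.016393: log2(p) = -5.930737, -p*log2(p) = 0.097225
  p = 18/61 = 0.295082: log2(p) = -1.760812, -p*log2(p) = 0.519584
  p = 7/61 = 0.114754: log2(p) = -3.123382, -p*log2(p) = 0.358421
  p = 13/61 = 0.213115: log2(p) = -2.230298, -p*log2(p) = 0.475309
  p = 13/61 = 0.213115: log2(p) = -2.230298, -p*log2(p) = 0.475309
H = 0.407333 + 0.097225 + 0.519584 + 0.358421 + 0.475309 + 0.475309 = 2.333181

H = 2.3332 bits/symbol


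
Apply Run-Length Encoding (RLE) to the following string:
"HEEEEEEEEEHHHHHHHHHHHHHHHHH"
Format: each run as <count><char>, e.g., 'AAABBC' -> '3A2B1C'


Scanning runs left to right:
  i=0: run of 'H' x 1 -> '1H'
  i=1: run of 'E' x 9 -> '9E'
  i=10: run of 'H' x 17 -> '17H'

RLE = 1H9E17H


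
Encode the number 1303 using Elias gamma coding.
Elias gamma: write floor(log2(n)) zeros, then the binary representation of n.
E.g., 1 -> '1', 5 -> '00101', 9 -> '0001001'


num_bits = floor(log2(1303)) + 1 = 11
leading_zeros = num_bits - 1 = 10
binary(1303) = 10100010111

Elias gamma(1303) = '0000000000' + '10100010111' = 000000000010100010111 (21 bits)


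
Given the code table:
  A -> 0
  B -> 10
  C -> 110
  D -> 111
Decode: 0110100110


Decoding:
0 -> A
110 -> C
10 -> B
0 -> A
110 -> C


Result: ACBAC


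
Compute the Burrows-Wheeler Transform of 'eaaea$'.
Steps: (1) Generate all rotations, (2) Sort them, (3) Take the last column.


Rotations (sorted):
  0: $eaaea -> last char: a
  1: a$eaae -> last char: e
  2: aaea$e -> last char: e
  3: aea$ea -> last char: a
  4: ea$eaa -> last char: a
  5: eaaea$ -> last char: $


BWT = aeeaa$


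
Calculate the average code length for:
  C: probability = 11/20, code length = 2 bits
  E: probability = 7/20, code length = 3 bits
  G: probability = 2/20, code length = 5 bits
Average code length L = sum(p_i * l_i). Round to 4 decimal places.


Weighted contributions p_i * l_i:
  C: (11/20) * 2 = 22/20
  E: (7/20) * 3 = 21/20
  G: (2/20) * 5 = 10/20
Sum = (22 + 21 + 10)/20 = 53/20

L = 53/20 = 2.6500 bits/symbol


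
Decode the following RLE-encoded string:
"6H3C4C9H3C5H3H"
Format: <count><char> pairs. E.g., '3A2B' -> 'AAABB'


Expanding each <count><char> pair:
  6H -> 'HHHHHH'
  3C -> 'CCC'
  4C -> 'CCCC'
  9H -> 'HHHHHHHHH'
  3C -> 'CCC'
  5H -> 'HHHHH'
  3H -> 'HHH'

Decoded = HHHHHHCCCCCCCHHHHHHHHHCCCHHHHHHHH


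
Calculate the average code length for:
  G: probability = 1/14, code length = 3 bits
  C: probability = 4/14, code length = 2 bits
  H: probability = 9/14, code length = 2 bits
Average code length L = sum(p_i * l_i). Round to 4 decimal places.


Weighted contributions p_i * l_i:
  G: (1/14) * 3 = 3/14
  C: (4/14) * 2 = 8/14
  H: (9/14) * 2 = 18/14
Sum = (3 + 8 + 18)/14 = 29/14

L = 29/14 = 2.0714 bits/symbol


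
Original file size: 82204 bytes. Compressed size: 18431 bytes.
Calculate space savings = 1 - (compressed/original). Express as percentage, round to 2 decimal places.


ratio = compressed/original = 18431/82204 = 0.224211
savings = 1 - ratio = 1 - 0.224211 = 0.775789
as a percentage: 0.775789 * 100 = 77.58%

Space savings = 1 - 18431/82204 = 77.58%


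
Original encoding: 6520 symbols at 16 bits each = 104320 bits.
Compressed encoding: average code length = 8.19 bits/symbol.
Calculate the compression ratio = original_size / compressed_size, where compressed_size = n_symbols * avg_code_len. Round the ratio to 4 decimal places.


original_size = n_symbols * orig_bits = 6520 * 16 = 104320 bits
compressed_size = n_symbols * avg_code_len = 6520 * 8.19 = 53398.8 bits
ratio = original_size / compressed_size = 104320 / 53398.8 = 1.9536

Compression ratio = 1.9536


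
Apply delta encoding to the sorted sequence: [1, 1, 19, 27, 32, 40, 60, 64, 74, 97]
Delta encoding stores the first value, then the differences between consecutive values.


First value: 1
Deltas:
  1 - 1 = 0
  19 - 1 = 18
  27 - 19 = 8
  32 - 27 = 5
  40 - 32 = 8
  60 - 40 = 20
  64 - 60 = 4
  74 - 64 = 10
  97 - 74 = 23


Delta encoded: [1, 0, 18, 8, 5, 8, 20, 4, 10, 23]


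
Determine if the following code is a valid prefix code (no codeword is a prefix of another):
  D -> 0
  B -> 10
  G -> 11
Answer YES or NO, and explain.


Checking each pair (does one codeword prefix another?):
  D='0' vs B='10': no prefix
  D='0' vs G='11': no prefix
  B='10' vs D='0': no prefix
  B='10' vs G='11': no prefix
  G='11' vs D='0': no prefix
  G='11' vs B='10': no prefix
No violation found over all pairs.

YES -- this is a valid prefix code. No codeword is a prefix of any other codeword.
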